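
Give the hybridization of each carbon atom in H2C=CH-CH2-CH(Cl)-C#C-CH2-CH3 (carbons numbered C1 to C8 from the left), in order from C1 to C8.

C1 sp2, C2 sp2, C3 sp3, C4 sp3, C5 sp, C6 sp, C7 sp3, C8 sp3

C1 (3 σ bonds, plus one π bond) has steric number 3: sp2.
C2: 3 σ bonds, plus one π bond — 3 electron domains, sp2.
C3 (4 σ bonds) has steric number 4: sp3.
C4 has 4 σ bonds: steric number 4 → sp3.
C5: 2 σ bonds, plus two π bonds; 2 regions of electron density → sp.
C6 — 2 σ bonds, plus two π bonds. Steric number 2, so sp.
C7 — 4 σ bonds. Steric number 4, so sp3.
C8 (4 σ bonds) has steric number 4: sp3.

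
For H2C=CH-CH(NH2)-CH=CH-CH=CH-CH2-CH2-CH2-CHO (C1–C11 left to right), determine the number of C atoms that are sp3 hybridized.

4

C1: sp2
C2: sp2
C3: sp3 ✓
C4: sp2
C5: sp2
C6: sp2
C7: sp2
C8: sp3 ✓
C9: sp3 ✓
C10: sp3 ✓
C11: sp2
C3, C8, C9, C10 → 4 sp3 carbons.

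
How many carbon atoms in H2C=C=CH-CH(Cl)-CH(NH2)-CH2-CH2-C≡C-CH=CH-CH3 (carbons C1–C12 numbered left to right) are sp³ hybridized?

C1: sp2
C2: sp
C3: sp2
C4: sp3 ✓
C5: sp3 ✓
C6: sp3 ✓
C7: sp3 ✓
C8: sp
C9: sp
C10: sp2
C11: sp2
C12: sp3 ✓
C4, C5, C6, C7, C12 → 5 sp3 carbons.

5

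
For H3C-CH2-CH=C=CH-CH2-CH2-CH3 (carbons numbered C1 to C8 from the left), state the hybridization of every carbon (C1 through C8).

C1 (4 σ bonds) has steric number 4: sp3.
C2: 4 σ bonds — 4 electron domains, sp3.
C3 has 3 σ bonds, plus one π bond: steric number 3 → sp2.
C4: 2 σ bonds, plus two π bonds; 2 regions of electron density → sp.
C5 carries 3 σ bonds, plus one π bond, giving a steric number of 3, so it is sp2.
C6 (4 σ bonds) has steric number 4: sp3.
C7: 4 σ bonds; 4 regions of electron density → sp3.
C8 — 4 σ bonds. Steric number 4, so sp3.

C1 sp3, C2 sp3, C3 sp2, C4 sp, C5 sp2, C6 sp3, C7 sp3, C8 sp3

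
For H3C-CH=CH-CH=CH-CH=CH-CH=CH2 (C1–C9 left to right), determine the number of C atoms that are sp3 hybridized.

C1: sp3 ✓
C2: sp2
C3: sp2
C4: sp2
C5: sp2
C6: sp2
C7: sp2
C8: sp2
C9: sp2
C1 → 1 sp3 carbon.

1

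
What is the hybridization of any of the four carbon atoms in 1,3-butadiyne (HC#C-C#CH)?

Every carbon is part of a C≡C triple bond: two σ regions → sp.

sp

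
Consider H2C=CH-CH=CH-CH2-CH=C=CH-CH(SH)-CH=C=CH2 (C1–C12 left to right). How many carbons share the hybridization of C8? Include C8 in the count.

C8 is sp2 (one π bond).
C1: sp2 ✓
C2: sp2 ✓
C3: sp2 ✓
C4: sp2 ✓
C5: sp3
C6: sp2 ✓
C7: sp
C8: sp2 ✓
C9: sp3
C10: sp2 ✓
C11: sp
C12: sp2 ✓
8 carbons are sp2.

8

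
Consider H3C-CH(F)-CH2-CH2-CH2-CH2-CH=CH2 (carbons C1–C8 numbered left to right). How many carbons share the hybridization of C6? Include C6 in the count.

6

C6 is sp3 (only σ bonds).
C1: sp3 ✓
C2: sp3 ✓
C3: sp3 ✓
C4: sp3 ✓
C5: sp3 ✓
C6: sp3 ✓
C7: sp2
C8: sp2
6 carbons are sp3.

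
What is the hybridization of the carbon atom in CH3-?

Three σ bonds + one lone pair = steric number 4 → sp3, pyramidal.

sp3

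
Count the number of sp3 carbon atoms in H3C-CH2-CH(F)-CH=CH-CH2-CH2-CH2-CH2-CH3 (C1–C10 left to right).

8

C1: sp3 ✓
C2: sp3 ✓
C3: sp3 ✓
C4: sp2
C5: sp2
C6: sp3 ✓
C7: sp3 ✓
C8: sp3 ✓
C9: sp3 ✓
C10: sp3 ✓
C1, C2, C3, C6, C7, C8, C9, C10 → 8 sp3 carbons.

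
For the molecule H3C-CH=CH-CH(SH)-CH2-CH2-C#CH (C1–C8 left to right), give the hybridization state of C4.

C4 has 4 σ bonds: steric number 4 → sp3.

sp3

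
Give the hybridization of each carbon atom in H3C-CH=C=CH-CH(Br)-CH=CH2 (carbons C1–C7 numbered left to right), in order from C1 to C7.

C1: 4 σ bonds; 4 regions of electron density → sp3.
C2 — 3 σ bonds, plus one π bond. Steric number 3, so sp2.
C3 is sp: 2 σ bonds, plus two π bonds, 2 electron-density regions.
C4: 3 σ bonds, plus one π bond; 3 regions of electron density → sp2.
C5 is sp3: 4 σ bonds, 4 electron-density regions.
C6: 3 σ bonds, plus one π bond; 3 regions of electron density → sp2.
C7: 3 σ bonds, plus one π bond — 3 electron domains, sp2.

C1 sp3, C2 sp2, C3 sp, C4 sp2, C5 sp3, C6 sp2, C7 sp2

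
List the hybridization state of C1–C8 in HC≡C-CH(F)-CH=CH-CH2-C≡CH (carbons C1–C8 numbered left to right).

C1 sp, C2 sp, C3 sp3, C4 sp2, C5 sp2, C6 sp3, C7 sp, C8 sp

C1 has 2 σ bonds, plus two π bonds: steric number 2 → sp.
C2: 2 σ bonds, plus two π bonds — 2 electron domains, sp.
C3 (4 σ bonds) has steric number 4: sp3.
C4: 3 σ bonds, plus one π bond — 3 electron domains, sp2.
C5 has 3 σ bonds, plus one π bond: steric number 3 → sp2.
C6 has 4 σ bonds: steric number 4 → sp3.
C7 — 2 σ bonds, plus two π bonds. Steric number 2, so sp.
C8 carries 2 σ bonds, plus two π bonds, giving a steric number of 2, so it is sp.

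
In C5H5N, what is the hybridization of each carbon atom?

Each carbon atom: 3 σ bonds, plus one π bond; 3 regions of electron density → sp2.

sp2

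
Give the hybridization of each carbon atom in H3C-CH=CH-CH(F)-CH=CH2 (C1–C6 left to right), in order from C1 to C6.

C1 sp3, C2 sp2, C3 sp2, C4 sp3, C5 sp2, C6 sp2

C1: 4 σ bonds; 4 regions of electron density → sp3.
C2 is sp2: 3 σ bonds, plus one π bond, 3 electron-density regions.
C3 (3 σ bonds, plus one π bond) has steric number 3: sp2.
C4 has 4 σ bonds: steric number 4 → sp3.
C5: 3 σ bonds, plus one π bond — 3 electron domains, sp2.
C6: 3 σ bonds, plus one π bond; 3 regions of electron density → sp2.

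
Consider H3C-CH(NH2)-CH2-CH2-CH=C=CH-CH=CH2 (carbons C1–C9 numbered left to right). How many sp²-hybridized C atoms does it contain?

C1: sp3
C2: sp3
C3: sp3
C4: sp3
C5: sp2 ✓
C6: sp
C7: sp2 ✓
C8: sp2 ✓
C9: sp2 ✓
C5, C7, C8, C9 → 4 sp2 carbons.

4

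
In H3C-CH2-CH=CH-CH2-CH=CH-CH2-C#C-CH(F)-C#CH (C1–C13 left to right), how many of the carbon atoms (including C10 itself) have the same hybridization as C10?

4

C10 is sp (two π bonds).
C1: sp3
C2: sp3
C3: sp2
C4: sp2
C5: sp3
C6: sp2
C7: sp2
C8: sp3
C9: sp ✓
C10: sp ✓
C11: sp3
C12: sp ✓
C13: sp ✓
4 carbons are sp.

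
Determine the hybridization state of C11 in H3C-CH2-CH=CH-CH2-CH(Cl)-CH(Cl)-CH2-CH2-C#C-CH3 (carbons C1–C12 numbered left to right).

sp

C11 is sp: 2 σ bonds, plus two π bonds, 2 electron-density regions.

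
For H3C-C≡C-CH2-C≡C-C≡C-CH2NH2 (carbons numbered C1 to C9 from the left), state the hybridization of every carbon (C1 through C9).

C1 (4 σ bonds) has steric number 4: sp3.
C2 is sp: 2 σ bonds, plus two π bonds, 2 electron-density regions.
C3: 2 σ bonds, plus two π bonds; 2 regions of electron density → sp.
C4: 4 σ bonds; 4 regions of electron density → sp3.
C5 carries 2 σ bonds, plus two π bonds, giving a steric number of 2, so it is sp.
C6 carries 2 σ bonds, plus two π bonds, giving a steric number of 2, so it is sp.
C7: 2 σ bonds, plus two π bonds; 2 regions of electron density → sp.
C8 is sp: 2 σ bonds, plus two π bonds, 2 electron-density regions.
C9 is sp3: 4 σ bonds, 4 electron-density regions.

C1 sp3, C2 sp, C3 sp, C4 sp3, C5 sp, C6 sp, C7 sp, C8 sp, C9 sp3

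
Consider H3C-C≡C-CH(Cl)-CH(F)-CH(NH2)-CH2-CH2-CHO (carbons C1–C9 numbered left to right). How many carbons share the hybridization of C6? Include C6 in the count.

C6 is sp3 (only σ bonds).
C1: sp3 ✓
C2: sp
C3: sp
C4: sp3 ✓
C5: sp3 ✓
C6: sp3 ✓
C7: sp3 ✓
C8: sp3 ✓
C9: sp2
6 carbons are sp3.

6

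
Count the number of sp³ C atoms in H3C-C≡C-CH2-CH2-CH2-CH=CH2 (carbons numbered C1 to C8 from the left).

4

C1: sp3 ✓
C2: sp
C3: sp
C4: sp3 ✓
C5: sp3 ✓
C6: sp3 ✓
C7: sp2
C8: sp2
C1, C4, C5, C6 → 4 sp3 carbons.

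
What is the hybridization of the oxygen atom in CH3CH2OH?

sp3

The oxygen atom: 2 σ bonds and 2 lone pairs — 4 electron domains, sp3.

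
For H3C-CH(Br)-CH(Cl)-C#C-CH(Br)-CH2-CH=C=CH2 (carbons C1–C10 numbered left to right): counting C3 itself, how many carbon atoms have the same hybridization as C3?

5

C3 is sp3 (only σ bonds).
C1: sp3 ✓
C2: sp3 ✓
C3: sp3 ✓
C4: sp
C5: sp
C6: sp3 ✓
C7: sp3 ✓
C8: sp2
C9: sp
C10: sp2
5 carbons are sp3.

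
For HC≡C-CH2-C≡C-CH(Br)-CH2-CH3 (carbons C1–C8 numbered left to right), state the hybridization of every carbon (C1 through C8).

C1 is sp: 2 σ bonds, plus two π bonds, 2 electron-density regions.
C2: 2 σ bonds, plus two π bonds; 2 regions of electron density → sp.
C3: 4 σ bonds — 4 electron domains, sp3.
C4 has 2 σ bonds, plus two π bonds: steric number 2 → sp.
C5 has 2 σ bonds, plus two π bonds: steric number 2 → sp.
C6: 4 σ bonds — 4 electron domains, sp3.
C7 is sp3: 4 σ bonds, 4 electron-density regions.
C8 carries 4 σ bonds, giving a steric number of 4, so it is sp3.

C1 sp, C2 sp, C3 sp3, C4 sp, C5 sp, C6 sp3, C7 sp3, C8 sp3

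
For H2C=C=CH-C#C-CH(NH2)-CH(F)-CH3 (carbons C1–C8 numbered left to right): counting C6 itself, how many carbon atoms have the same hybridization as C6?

C6 is sp3 (only σ bonds).
C1: sp2
C2: sp
C3: sp2
C4: sp
C5: sp
C6: sp3 ✓
C7: sp3 ✓
C8: sp3 ✓
3 carbons are sp3.

3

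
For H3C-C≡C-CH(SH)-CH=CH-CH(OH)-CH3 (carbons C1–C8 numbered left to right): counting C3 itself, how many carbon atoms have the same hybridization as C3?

2

C3 is sp (two π bonds).
C1: sp3
C2: sp ✓
C3: sp ✓
C4: sp3
C5: sp2
C6: sp2
C7: sp3
C8: sp3
2 carbons are sp.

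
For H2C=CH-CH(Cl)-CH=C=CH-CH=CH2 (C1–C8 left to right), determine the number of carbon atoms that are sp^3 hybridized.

C1: sp2
C2: sp2
C3: sp3 ✓
C4: sp2
C5: sp
C6: sp2
C7: sp2
C8: sp2
C3 → 1 sp3 carbon.

1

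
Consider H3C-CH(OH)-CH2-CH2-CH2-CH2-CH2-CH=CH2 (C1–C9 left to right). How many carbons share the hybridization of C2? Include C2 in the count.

7

C2 is sp3 (only σ bonds).
C1: sp3 ✓
C2: sp3 ✓
C3: sp3 ✓
C4: sp3 ✓
C5: sp3 ✓
C6: sp3 ✓
C7: sp3 ✓
C8: sp2
C9: sp2
7 carbons are sp3.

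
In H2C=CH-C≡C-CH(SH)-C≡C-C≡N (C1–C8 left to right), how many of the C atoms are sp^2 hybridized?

C1: sp2 ✓
C2: sp2 ✓
C3: sp
C4: sp
C5: sp3
C6: sp
C7: sp
C8: sp
C1, C2 → 2 sp2 carbons.

2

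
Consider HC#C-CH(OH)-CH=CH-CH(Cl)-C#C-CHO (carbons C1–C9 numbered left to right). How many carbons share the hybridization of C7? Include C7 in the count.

4

C7 is sp (two π bonds).
C1: sp ✓
C2: sp ✓
C3: sp3
C4: sp2
C5: sp2
C6: sp3
C7: sp ✓
C8: sp ✓
C9: sp2
4 carbons are sp.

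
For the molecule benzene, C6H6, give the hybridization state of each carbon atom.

Every ring carbon has three σ bonds and contributes one p electron to the aromatic π system.

sp2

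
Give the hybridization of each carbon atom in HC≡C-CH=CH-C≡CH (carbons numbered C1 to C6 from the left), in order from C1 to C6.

C1 has 2 σ bonds, plus two π bonds: steric number 2 → sp.
C2 carries 2 σ bonds, plus two π bonds, giving a steric number of 2, so it is sp.
C3 (3 σ bonds, plus one π bond) has steric number 3: sp2.
C4 (3 σ bonds, plus one π bond) has steric number 3: sp2.
C5 (2 σ bonds, plus two π bonds) has steric number 2: sp.
C6: 2 σ bonds, plus two π bonds — 2 electron domains, sp.

C1 sp, C2 sp, C3 sp2, C4 sp2, C5 sp, C6 sp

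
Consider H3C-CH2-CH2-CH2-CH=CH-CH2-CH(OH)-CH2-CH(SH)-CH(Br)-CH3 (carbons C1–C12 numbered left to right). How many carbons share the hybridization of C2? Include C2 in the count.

10

C2 is sp3 (only σ bonds).
C1: sp3 ✓
C2: sp3 ✓
C3: sp3 ✓
C4: sp3 ✓
C5: sp2
C6: sp2
C7: sp3 ✓
C8: sp3 ✓
C9: sp3 ✓
C10: sp3 ✓
C11: sp3 ✓
C12: sp3 ✓
10 carbons are sp3.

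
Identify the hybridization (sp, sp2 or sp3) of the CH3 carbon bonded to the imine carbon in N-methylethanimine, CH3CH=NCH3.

sp³

The CH3 carbon bonded to the imine carbon (4 σ bonds) has steric number 4: sp3.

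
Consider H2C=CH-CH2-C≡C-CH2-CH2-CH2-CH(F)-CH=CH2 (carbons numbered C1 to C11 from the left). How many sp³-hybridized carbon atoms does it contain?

C1: sp2
C2: sp2
C3: sp3 ✓
C4: sp
C5: sp
C6: sp3 ✓
C7: sp3 ✓
C8: sp3 ✓
C9: sp3 ✓
C10: sp2
C11: sp2
C3, C6, C7, C8, C9 → 5 sp3 carbons.

5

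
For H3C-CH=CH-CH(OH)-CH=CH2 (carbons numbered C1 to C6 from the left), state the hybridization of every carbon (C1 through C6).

C1: 4 σ bonds; 4 regions of electron density → sp3.
C2 — 3 σ bonds, plus one π bond. Steric number 3, so sp2.
C3: 3 σ bonds, plus one π bond; 3 regions of electron density → sp2.
C4 has 4 σ bonds: steric number 4 → sp3.
C5 (3 σ bonds, plus one π bond) has steric number 3: sp2.
C6 carries 3 σ bonds, plus one π bond, giving a steric number of 3, so it is sp2.

C1 sp3, C2 sp2, C3 sp2, C4 sp3, C5 sp2, C6 sp2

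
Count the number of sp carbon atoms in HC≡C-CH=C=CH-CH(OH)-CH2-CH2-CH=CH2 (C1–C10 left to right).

C1: sp ✓
C2: sp ✓
C3: sp2
C4: sp ✓
C5: sp2
C6: sp3
C7: sp3
C8: sp3
C9: sp2
C10: sp2
C1, C2, C4 → 3 sp carbons.

3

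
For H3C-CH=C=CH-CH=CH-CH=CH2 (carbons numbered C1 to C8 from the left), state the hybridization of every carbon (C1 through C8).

C1 carries 4 σ bonds, giving a steric number of 4, so it is sp3.
C2 is sp2: 3 σ bonds, plus one π bond, 3 electron-density regions.
C3 (2 σ bonds, plus two π bonds) has steric number 2: sp.
C4 has 3 σ bonds, plus one π bond: steric number 3 → sp2.
C5 carries 3 σ bonds, plus one π bond, giving a steric number of 3, so it is sp2.
C6: 3 σ bonds, plus one π bond; 3 regions of electron density → sp2.
C7: 3 σ bonds, plus one π bond — 3 electron domains, sp2.
C8 is sp2: 3 σ bonds, plus one π bond, 3 electron-density regions.

C1 sp3, C2 sp2, C3 sp, C4 sp2, C5 sp2, C6 sp2, C7 sp2, C8 sp2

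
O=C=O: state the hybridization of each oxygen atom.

One σ bond + two lone pairs = steric number 3 → sp2.

sp²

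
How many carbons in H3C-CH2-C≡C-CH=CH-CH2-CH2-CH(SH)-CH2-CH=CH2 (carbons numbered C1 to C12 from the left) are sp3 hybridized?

6

C1: sp3 ✓
C2: sp3 ✓
C3: sp
C4: sp
C5: sp2
C6: sp2
C7: sp3 ✓
C8: sp3 ✓
C9: sp3 ✓
C10: sp3 ✓
C11: sp2
C12: sp2
C1, C2, C7, C8, C9, C10 → 6 sp3 carbons.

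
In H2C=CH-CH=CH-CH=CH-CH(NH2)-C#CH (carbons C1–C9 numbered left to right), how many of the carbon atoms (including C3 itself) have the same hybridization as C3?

C3 is sp2 (one π bond).
C1: sp2 ✓
C2: sp2 ✓
C3: sp2 ✓
C4: sp2 ✓
C5: sp2 ✓
C6: sp2 ✓
C7: sp3
C8: sp
C9: sp
6 carbons are sp2.

6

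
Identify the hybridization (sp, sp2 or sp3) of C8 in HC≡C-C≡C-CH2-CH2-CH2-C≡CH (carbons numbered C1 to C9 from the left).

C8: 2 σ bonds, plus two π bonds; 2 regions of electron density → sp.

sp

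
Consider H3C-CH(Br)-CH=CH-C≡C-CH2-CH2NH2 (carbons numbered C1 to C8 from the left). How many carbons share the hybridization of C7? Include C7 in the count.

C7 is sp3 (only σ bonds).
C1: sp3 ✓
C2: sp3 ✓
C3: sp2
C4: sp2
C5: sp
C6: sp
C7: sp3 ✓
C8: sp3 ✓
4 carbons are sp3.

4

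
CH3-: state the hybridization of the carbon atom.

sp3

Three σ bonds + one lone pair = steric number 4 → sp3, pyramidal.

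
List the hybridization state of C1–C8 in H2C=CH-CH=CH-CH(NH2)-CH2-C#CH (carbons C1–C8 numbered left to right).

C1 sp2, C2 sp2, C3 sp2, C4 sp2, C5 sp3, C6 sp3, C7 sp, C8 sp

C1 has 3 σ bonds, plus one π bond: steric number 3 → sp2.
C2 carries 3 σ bonds, plus one π bond, giving a steric number of 3, so it is sp2.
C3 carries 3 σ bonds, plus one π bond, giving a steric number of 3, so it is sp2.
C4: 3 σ bonds, plus one π bond — 3 electron domains, sp2.
C5 carries 4 σ bonds, giving a steric number of 4, so it is sp3.
C6 is sp3: 4 σ bonds, 4 electron-density regions.
C7: 2 σ bonds, plus two π bonds; 2 regions of electron density → sp.
C8 is sp: 2 σ bonds, plus two π bonds, 2 electron-density regions.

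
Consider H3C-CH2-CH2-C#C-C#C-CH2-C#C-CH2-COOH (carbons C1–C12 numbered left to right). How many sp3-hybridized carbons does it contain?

C1: sp3 ✓
C2: sp3 ✓
C3: sp3 ✓
C4: sp
C5: sp
C6: sp
C7: sp
C8: sp3 ✓
C9: sp
C10: sp
C11: sp3 ✓
C12: sp2
C1, C2, C3, C8, C11 → 5 sp3 carbons.

5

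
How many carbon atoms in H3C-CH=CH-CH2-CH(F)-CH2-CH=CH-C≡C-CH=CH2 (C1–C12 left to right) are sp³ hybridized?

C1: sp3 ✓
C2: sp2
C3: sp2
C4: sp3 ✓
C5: sp3 ✓
C6: sp3 ✓
C7: sp2
C8: sp2
C9: sp
C10: sp
C11: sp2
C12: sp2
C1, C4, C5, C6 → 4 sp3 carbons.

4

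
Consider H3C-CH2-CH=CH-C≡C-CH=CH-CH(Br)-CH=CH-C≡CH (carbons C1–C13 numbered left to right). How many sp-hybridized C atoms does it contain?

4

C1: sp3
C2: sp3
C3: sp2
C4: sp2
C5: sp ✓
C6: sp ✓
C7: sp2
C8: sp2
C9: sp3
C10: sp2
C11: sp2
C12: sp ✓
C13: sp ✓
C5, C6, C12, C13 → 4 sp carbons.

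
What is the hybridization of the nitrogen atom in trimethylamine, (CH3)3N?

The nitrogen atom has 3 σ bonds and 1 lone pair: steric number 4 → sp3.

sp3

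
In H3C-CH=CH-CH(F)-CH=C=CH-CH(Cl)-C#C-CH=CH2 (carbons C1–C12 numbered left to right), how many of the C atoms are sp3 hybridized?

C1: sp3 ✓
C2: sp2
C3: sp2
C4: sp3 ✓
C5: sp2
C6: sp
C7: sp2
C8: sp3 ✓
C9: sp
C10: sp
C11: sp2
C12: sp2
C1, C4, C8 → 3 sp3 carbons.

3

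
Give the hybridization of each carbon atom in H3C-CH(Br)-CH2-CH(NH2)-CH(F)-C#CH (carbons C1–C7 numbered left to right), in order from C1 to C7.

C1 sp3, C2 sp3, C3 sp3, C4 sp3, C5 sp3, C6 sp, C7 sp

C1 has 4 σ bonds: steric number 4 → sp3.
C2 (4 σ bonds) has steric number 4: sp3.
C3 (4 σ bonds) has steric number 4: sp3.
C4 carries 4 σ bonds, giving a steric number of 4, so it is sp3.
C5 carries 4 σ bonds, giving a steric number of 4, so it is sp3.
C6 is sp: 2 σ bonds, plus two π bonds, 2 electron-density regions.
C7 (2 σ bonds, plus two π bonds) has steric number 2: sp.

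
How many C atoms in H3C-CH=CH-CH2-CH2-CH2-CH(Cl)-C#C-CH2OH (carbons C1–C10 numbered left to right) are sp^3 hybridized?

6

C1: sp3 ✓
C2: sp2
C3: sp2
C4: sp3 ✓
C5: sp3 ✓
C6: sp3 ✓
C7: sp3 ✓
C8: sp
C9: sp
C10: sp3 ✓
C1, C4, C5, C6, C7, C10 → 6 sp3 carbons.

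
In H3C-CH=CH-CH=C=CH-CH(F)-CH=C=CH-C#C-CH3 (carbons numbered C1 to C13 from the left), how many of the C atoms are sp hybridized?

4

C1: sp3
C2: sp2
C3: sp2
C4: sp2
C5: sp ✓
C6: sp2
C7: sp3
C8: sp2
C9: sp ✓
C10: sp2
C11: sp ✓
C12: sp ✓
C13: sp3
C5, C9, C11, C12 → 4 sp carbons.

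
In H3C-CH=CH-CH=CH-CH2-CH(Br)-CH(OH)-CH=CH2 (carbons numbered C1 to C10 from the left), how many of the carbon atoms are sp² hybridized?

6

C1: sp3
C2: sp2 ✓
C3: sp2 ✓
C4: sp2 ✓
C5: sp2 ✓
C6: sp3
C7: sp3
C8: sp3
C9: sp2 ✓
C10: sp2 ✓
C2, C3, C4, C5, C9, C10 → 6 sp2 carbons.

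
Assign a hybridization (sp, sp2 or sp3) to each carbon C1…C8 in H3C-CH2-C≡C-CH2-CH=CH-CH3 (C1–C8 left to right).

C1 sp3, C2 sp3, C3 sp, C4 sp, C5 sp3, C6 sp2, C7 sp2, C8 sp3

C1: 4 σ bonds — 4 electron domains, sp3.
C2 (4 σ bonds) has steric number 4: sp3.
C3 (2 σ bonds, plus two π bonds) has steric number 2: sp.
C4 is sp: 2 σ bonds, plus two π bonds, 2 electron-density regions.
C5 carries 4 σ bonds, giving a steric number of 4, so it is sp3.
C6 has 3 σ bonds, plus one π bond: steric number 3 → sp2.
C7 (3 σ bonds, plus one π bond) has steric number 3: sp2.
C8 (4 σ bonds) has steric number 4: sp3.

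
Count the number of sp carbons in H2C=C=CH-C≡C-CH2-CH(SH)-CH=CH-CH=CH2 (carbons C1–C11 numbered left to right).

C1: sp2
C2: sp ✓
C3: sp2
C4: sp ✓
C5: sp ✓
C6: sp3
C7: sp3
C8: sp2
C9: sp2
C10: sp2
C11: sp2
C2, C4, C5 → 3 sp carbons.

3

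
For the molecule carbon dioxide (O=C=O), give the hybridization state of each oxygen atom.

sp2

One σ bond + two lone pairs = steric number 3 → sp2.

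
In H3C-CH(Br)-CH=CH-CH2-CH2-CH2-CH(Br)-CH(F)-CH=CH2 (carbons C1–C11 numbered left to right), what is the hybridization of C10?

sp²

C10: 3 σ bonds, plus one π bond; 3 regions of electron density → sp2.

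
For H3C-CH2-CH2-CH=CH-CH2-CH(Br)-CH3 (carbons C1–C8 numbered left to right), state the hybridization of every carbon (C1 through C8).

C1 sp3, C2 sp3, C3 sp3, C4 sp2, C5 sp2, C6 sp3, C7 sp3, C8 sp3

C1 (4 σ bonds) has steric number 4: sp3.
C2 is sp3: 4 σ bonds, 4 electron-density regions.
C3 carries 4 σ bonds, giving a steric number of 4, so it is sp3.
C4 carries 3 σ bonds, plus one π bond, giving a steric number of 3, so it is sp2.
C5 has 3 σ bonds, plus one π bond: steric number 3 → sp2.
C6 carries 4 σ bonds, giving a steric number of 4, so it is sp3.
C7: 4 σ bonds; 4 regions of electron density → sp3.
C8 is sp3: 4 σ bonds, 4 electron-density regions.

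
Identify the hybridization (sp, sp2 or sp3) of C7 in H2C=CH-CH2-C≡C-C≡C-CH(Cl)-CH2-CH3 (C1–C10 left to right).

sp

C7 (2 σ bonds, plus two π bonds) has steric number 2: sp.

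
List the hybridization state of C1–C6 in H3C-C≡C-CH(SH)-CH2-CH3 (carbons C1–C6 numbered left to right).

C1: 4 σ bonds — 4 electron domains, sp3.
C2 is sp: 2 σ bonds, plus two π bonds, 2 electron-density regions.
C3 is sp: 2 σ bonds, plus two π bonds, 2 electron-density regions.
C4 has 4 σ bonds: steric number 4 → sp3.
C5 carries 4 σ bonds, giving a steric number of 4, so it is sp3.
C6 is sp3: 4 σ bonds, 4 electron-density regions.

C1 sp3, C2 sp, C3 sp, C4 sp3, C5 sp3, C6 sp3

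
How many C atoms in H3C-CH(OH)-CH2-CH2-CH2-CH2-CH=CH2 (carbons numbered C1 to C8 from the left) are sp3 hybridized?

C1: sp3 ✓
C2: sp3 ✓
C3: sp3 ✓
C4: sp3 ✓
C5: sp3 ✓
C6: sp3 ✓
C7: sp2
C8: sp2
C1, C2, C3, C4, C5, C6 → 6 sp3 carbons.

6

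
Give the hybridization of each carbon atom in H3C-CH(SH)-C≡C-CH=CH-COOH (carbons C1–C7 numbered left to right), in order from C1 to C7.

C1 sp3, C2 sp3, C3 sp, C4 sp, C5 sp2, C6 sp2, C7 sp2

C1: 4 σ bonds — 4 electron domains, sp3.
C2 is sp3: 4 σ bonds, 4 electron-density regions.
C3 is sp: 2 σ bonds, plus two π bonds, 2 electron-density regions.
C4 — 2 σ bonds, plus two π bonds. Steric number 2, so sp.
C5 carries 3 σ bonds, plus one π bond, giving a steric number of 3, so it is sp2.
C6 (3 σ bonds, plus one π bond) has steric number 3: sp2.
C7 is sp2: 3 σ bonds, plus one π bond, 3 electron-density regions.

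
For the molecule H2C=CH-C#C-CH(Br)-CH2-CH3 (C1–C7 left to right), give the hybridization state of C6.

sp3

C6 is sp3: 4 σ bonds, 4 electron-density regions.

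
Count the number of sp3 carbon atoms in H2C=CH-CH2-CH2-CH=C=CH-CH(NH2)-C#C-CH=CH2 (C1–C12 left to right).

3

C1: sp2
C2: sp2
C3: sp3 ✓
C4: sp3 ✓
C5: sp2
C6: sp
C7: sp2
C8: sp3 ✓
C9: sp
C10: sp
C11: sp2
C12: sp2
C3, C4, C8 → 3 sp3 carbons.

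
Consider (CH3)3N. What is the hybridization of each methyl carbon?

Each methyl carbon has 4 σ bonds: steric number 4 → sp3.

sp3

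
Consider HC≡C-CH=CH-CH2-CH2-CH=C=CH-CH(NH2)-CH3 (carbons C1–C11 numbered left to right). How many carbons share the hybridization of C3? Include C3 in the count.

C3 is sp2 (one π bond).
C1: sp
C2: sp
C3: sp2 ✓
C4: sp2 ✓
C5: sp3
C6: sp3
C7: sp2 ✓
C8: sp
C9: sp2 ✓
C10: sp3
C11: sp3
4 carbons are sp2.

4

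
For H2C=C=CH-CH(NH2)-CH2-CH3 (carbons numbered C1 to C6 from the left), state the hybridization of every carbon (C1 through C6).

C1 (3 σ bonds, plus one π bond) has steric number 3: sp2.
C2 — 2 σ bonds, plus two π bonds. Steric number 2, so sp.
C3 (3 σ bonds, plus one π bond) has steric number 3: sp2.
C4 — 4 σ bonds. Steric number 4, so sp3.
C5 carries 4 σ bonds, giving a steric number of 4, so it is sp3.
C6: 4 σ bonds; 4 regions of electron density → sp3.

C1 sp2, C2 sp, C3 sp2, C4 sp3, C5 sp3, C6 sp3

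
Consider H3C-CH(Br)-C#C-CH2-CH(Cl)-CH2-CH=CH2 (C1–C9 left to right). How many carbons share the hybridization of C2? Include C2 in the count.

C2 is sp3 (only σ bonds).
C1: sp3 ✓
C2: sp3 ✓
C3: sp
C4: sp
C5: sp3 ✓
C6: sp3 ✓
C7: sp3 ✓
C8: sp2
C9: sp2
5 carbons are sp3.

5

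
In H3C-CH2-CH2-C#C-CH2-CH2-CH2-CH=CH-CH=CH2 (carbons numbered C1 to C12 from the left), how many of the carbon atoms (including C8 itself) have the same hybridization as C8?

6

C8 is sp3 (only σ bonds).
C1: sp3 ✓
C2: sp3 ✓
C3: sp3 ✓
C4: sp
C5: sp
C6: sp3 ✓
C7: sp3 ✓
C8: sp3 ✓
C9: sp2
C10: sp2
C11: sp2
C12: sp2
6 carbons are sp3.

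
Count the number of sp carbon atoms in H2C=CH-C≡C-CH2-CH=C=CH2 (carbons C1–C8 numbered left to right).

C1: sp2
C2: sp2
C3: sp ✓
C4: sp ✓
C5: sp3
C6: sp2
C7: sp ✓
C8: sp2
C3, C4, C7 → 3 sp carbons.

3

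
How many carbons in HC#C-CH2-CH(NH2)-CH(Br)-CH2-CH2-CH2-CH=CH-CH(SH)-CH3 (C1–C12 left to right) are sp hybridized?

2

C1: sp ✓
C2: sp ✓
C3: sp3
C4: sp3
C5: sp3
C6: sp3
C7: sp3
C8: sp3
C9: sp2
C10: sp2
C11: sp3
C12: sp3
C1, C2 → 2 sp carbons.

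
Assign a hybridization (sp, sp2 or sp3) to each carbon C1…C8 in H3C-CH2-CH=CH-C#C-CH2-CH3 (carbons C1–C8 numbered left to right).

C1 — 4 σ bonds. Steric number 4, so sp3.
C2 carries 4 σ bonds, giving a steric number of 4, so it is sp3.
C3: 3 σ bonds, plus one π bond; 3 regions of electron density → sp2.
C4: 3 σ bonds, plus one π bond — 3 electron domains, sp2.
C5 carries 2 σ bonds, plus two π bonds, giving a steric number of 2, so it is sp.
C6 is sp: 2 σ bonds, plus two π bonds, 2 electron-density regions.
C7 has 4 σ bonds: steric number 4 → sp3.
C8 (4 σ bonds) has steric number 4: sp3.

C1 sp3, C2 sp3, C3 sp2, C4 sp2, C5 sp, C6 sp, C7 sp3, C8 sp3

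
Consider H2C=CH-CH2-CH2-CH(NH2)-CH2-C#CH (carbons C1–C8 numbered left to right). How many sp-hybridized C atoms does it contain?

C1: sp2
C2: sp2
C3: sp3
C4: sp3
C5: sp3
C6: sp3
C7: sp ✓
C8: sp ✓
C7, C8 → 2 sp carbons.

2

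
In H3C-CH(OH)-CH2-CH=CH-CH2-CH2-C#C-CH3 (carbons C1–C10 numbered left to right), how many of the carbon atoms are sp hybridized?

C1: sp3
C2: sp3
C3: sp3
C4: sp2
C5: sp2
C6: sp3
C7: sp3
C8: sp ✓
C9: sp ✓
C10: sp3
C8, C9 → 2 sp carbons.

2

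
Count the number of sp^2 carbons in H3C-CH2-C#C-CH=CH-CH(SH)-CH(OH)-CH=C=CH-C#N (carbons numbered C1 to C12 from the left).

C1: sp3
C2: sp3
C3: sp
C4: sp
C5: sp2 ✓
C6: sp2 ✓
C7: sp3
C8: sp3
C9: sp2 ✓
C10: sp
C11: sp2 ✓
C12: sp
C5, C6, C9, C11 → 4 sp2 carbons.

4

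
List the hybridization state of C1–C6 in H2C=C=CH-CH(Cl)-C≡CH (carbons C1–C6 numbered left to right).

C1 carries 3 σ bonds, plus one π bond, giving a steric number of 3, so it is sp2.
C2 carries 2 σ bonds, plus two π bonds, giving a steric number of 2, so it is sp.
C3 (3 σ bonds, plus one π bond) has steric number 3: sp2.
C4 — 4 σ bonds. Steric number 4, so sp3.
C5: 2 σ bonds, plus two π bonds — 2 electron domains, sp.
C6 is sp: 2 σ bonds, plus two π bonds, 2 electron-density regions.

C1 sp2, C2 sp, C3 sp2, C4 sp3, C5 sp, C6 sp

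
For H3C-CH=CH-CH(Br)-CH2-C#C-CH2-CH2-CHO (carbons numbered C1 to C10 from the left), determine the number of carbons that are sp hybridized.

C1: sp3
C2: sp2
C3: sp2
C4: sp3
C5: sp3
C6: sp ✓
C7: sp ✓
C8: sp3
C9: sp3
C10: sp2
C6, C7 → 2 sp carbons.

2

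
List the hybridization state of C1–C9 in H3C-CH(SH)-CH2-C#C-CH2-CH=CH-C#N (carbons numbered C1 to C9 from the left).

C1 has 4 σ bonds: steric number 4 → sp3.
C2 — 4 σ bonds. Steric number 4, so sp3.
C3 is sp3: 4 σ bonds, 4 electron-density regions.
C4: 2 σ bonds, plus two π bonds; 2 regions of electron density → sp.
C5 has 2 σ bonds, plus two π bonds: steric number 2 → sp.
C6 has 4 σ bonds: steric number 4 → sp3.
C7: 3 σ bonds, plus one π bond — 3 electron domains, sp2.
C8: 3 σ bonds, plus one π bond; 3 regions of electron density → sp2.
C9 has 2 σ bonds, plus two π bonds: steric number 2 → sp.

C1 sp3, C2 sp3, C3 sp3, C4 sp, C5 sp, C6 sp3, C7 sp2, C8 sp2, C9 sp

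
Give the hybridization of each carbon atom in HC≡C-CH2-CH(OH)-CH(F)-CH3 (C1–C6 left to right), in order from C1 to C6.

C1 sp, C2 sp, C3 sp3, C4 sp3, C5 sp3, C6 sp3

C1 carries 2 σ bonds, plus two π bonds, giving a steric number of 2, so it is sp.
C2 carries 2 σ bonds, plus two π bonds, giving a steric number of 2, so it is sp.
C3: 4 σ bonds; 4 regions of electron density → sp3.
C4: 4 σ bonds; 4 regions of electron density → sp3.
C5 has 4 σ bonds: steric number 4 → sp3.
C6: 4 σ bonds — 4 electron domains, sp3.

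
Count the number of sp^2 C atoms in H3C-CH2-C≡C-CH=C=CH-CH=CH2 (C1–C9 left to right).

C1: sp3
C2: sp3
C3: sp
C4: sp
C5: sp2 ✓
C6: sp
C7: sp2 ✓
C8: sp2 ✓
C9: sp2 ✓
C5, C7, C8, C9 → 4 sp2 carbons.

4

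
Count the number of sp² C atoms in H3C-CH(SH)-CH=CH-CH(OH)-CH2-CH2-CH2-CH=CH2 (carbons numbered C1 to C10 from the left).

C1: sp3
C2: sp3
C3: sp2 ✓
C4: sp2 ✓
C5: sp3
C6: sp3
C7: sp3
C8: sp3
C9: sp2 ✓
C10: sp2 ✓
C3, C4, C9, C10 → 4 sp2 carbons.

4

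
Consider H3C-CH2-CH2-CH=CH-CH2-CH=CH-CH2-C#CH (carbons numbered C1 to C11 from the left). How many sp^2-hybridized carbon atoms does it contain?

C1: sp3
C2: sp3
C3: sp3
C4: sp2 ✓
C5: sp2 ✓
C6: sp3
C7: sp2 ✓
C8: sp2 ✓
C9: sp3
C10: sp
C11: sp
C4, C5, C7, C8 → 4 sp2 carbons.

4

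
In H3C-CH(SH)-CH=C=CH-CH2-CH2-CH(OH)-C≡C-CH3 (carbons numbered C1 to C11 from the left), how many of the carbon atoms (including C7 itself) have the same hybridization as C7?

6

C7 is sp3 (only σ bonds).
C1: sp3 ✓
C2: sp3 ✓
C3: sp2
C4: sp
C5: sp2
C6: sp3 ✓
C7: sp3 ✓
C8: sp3 ✓
C9: sp
C10: sp
C11: sp3 ✓
6 carbons are sp3.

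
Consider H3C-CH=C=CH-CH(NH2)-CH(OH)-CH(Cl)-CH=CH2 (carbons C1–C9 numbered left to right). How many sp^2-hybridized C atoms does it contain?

C1: sp3
C2: sp2 ✓
C3: sp
C4: sp2 ✓
C5: sp3
C6: sp3
C7: sp3
C8: sp2 ✓
C9: sp2 ✓
C2, C4, C8, C9 → 4 sp2 carbons.

4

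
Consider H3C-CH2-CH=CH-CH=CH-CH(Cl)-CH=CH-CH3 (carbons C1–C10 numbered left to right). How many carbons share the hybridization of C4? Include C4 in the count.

C4 is sp2 (one π bond).
C1: sp3
C2: sp3
C3: sp2 ✓
C4: sp2 ✓
C5: sp2 ✓
C6: sp2 ✓
C7: sp3
C8: sp2 ✓
C9: sp2 ✓
C10: sp3
6 carbons are sp2.

6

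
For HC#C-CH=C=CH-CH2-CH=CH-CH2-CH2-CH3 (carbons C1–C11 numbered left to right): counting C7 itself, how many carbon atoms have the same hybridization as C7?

C7 is sp2 (one π bond).
C1: sp
C2: sp
C3: sp2 ✓
C4: sp
C5: sp2 ✓
C6: sp3
C7: sp2 ✓
C8: sp2 ✓
C9: sp3
C10: sp3
C11: sp3
4 carbons are sp2.

4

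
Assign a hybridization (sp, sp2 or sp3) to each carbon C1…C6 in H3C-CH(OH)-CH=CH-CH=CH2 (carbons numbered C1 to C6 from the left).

C1: 4 σ bonds; 4 regions of electron density → sp3.
C2 — 4 σ bonds. Steric number 4, so sp3.
C3: 3 σ bonds, plus one π bond — 3 electron domains, sp2.
C4 carries 3 σ bonds, plus one π bond, giving a steric number of 3, so it is sp2.
C5 — 3 σ bonds, plus one π bond. Steric number 3, so sp2.
C6: 3 σ bonds, plus one π bond; 3 regions of electron density → sp2.

C1 sp3, C2 sp3, C3 sp2, C4 sp2, C5 sp2, C6 sp2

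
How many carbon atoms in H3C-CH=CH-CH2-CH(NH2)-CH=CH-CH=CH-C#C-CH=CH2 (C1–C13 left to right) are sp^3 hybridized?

C1: sp3 ✓
C2: sp2
C3: sp2
C4: sp3 ✓
C5: sp3 ✓
C6: sp2
C7: sp2
C8: sp2
C9: sp2
C10: sp
C11: sp
C12: sp2
C13: sp2
C1, C4, C5 → 3 sp3 carbons.

3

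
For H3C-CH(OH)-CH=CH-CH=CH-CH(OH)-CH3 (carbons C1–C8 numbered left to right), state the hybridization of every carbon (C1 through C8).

C1 sp3, C2 sp3, C3 sp2, C4 sp2, C5 sp2, C6 sp2, C7 sp3, C8 sp3

C1 — 4 σ bonds. Steric number 4, so sp3.
C2 has 4 σ bonds: steric number 4 → sp3.
C3 (3 σ bonds, plus one π bond) has steric number 3: sp2.
C4 has 3 σ bonds, plus one π bond: steric number 3 → sp2.
C5 is sp2: 3 σ bonds, plus one π bond, 3 electron-density regions.
C6: 3 σ bonds, plus one π bond; 3 regions of electron density → sp2.
C7 has 4 σ bonds: steric number 4 → sp3.
C8: 4 σ bonds — 4 electron domains, sp3.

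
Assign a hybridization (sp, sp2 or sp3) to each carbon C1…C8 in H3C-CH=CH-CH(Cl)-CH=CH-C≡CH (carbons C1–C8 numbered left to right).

C1 (4 σ bonds) has steric number 4: sp3.
C2 is sp2: 3 σ bonds, plus one π bond, 3 electron-density regions.
C3: 3 σ bonds, plus one π bond; 3 regions of electron density → sp2.
C4 — 4 σ bonds. Steric number 4, so sp3.
C5: 3 σ bonds, plus one π bond; 3 regions of electron density → sp2.
C6 (3 σ bonds, plus one π bond) has steric number 3: sp2.
C7 has 2 σ bonds, plus two π bonds: steric number 2 → sp.
C8 — 2 σ bonds, plus two π bonds. Steric number 2, so sp.

C1 sp3, C2 sp2, C3 sp2, C4 sp3, C5 sp2, C6 sp2, C7 sp, C8 sp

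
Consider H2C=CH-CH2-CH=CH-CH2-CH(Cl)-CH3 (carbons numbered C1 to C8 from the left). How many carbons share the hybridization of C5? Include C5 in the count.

4

C5 is sp2 (one π bond).
C1: sp2 ✓
C2: sp2 ✓
C3: sp3
C4: sp2 ✓
C5: sp2 ✓
C6: sp3
C7: sp3
C8: sp3
4 carbons are sp2.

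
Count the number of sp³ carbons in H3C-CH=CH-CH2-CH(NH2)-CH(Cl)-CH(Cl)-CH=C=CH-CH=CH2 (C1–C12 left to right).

5

C1: sp3 ✓
C2: sp2
C3: sp2
C4: sp3 ✓
C5: sp3 ✓
C6: sp3 ✓
C7: sp3 ✓
C8: sp2
C9: sp
C10: sp2
C11: sp2
C12: sp2
C1, C4, C5, C6, C7 → 5 sp3 carbons.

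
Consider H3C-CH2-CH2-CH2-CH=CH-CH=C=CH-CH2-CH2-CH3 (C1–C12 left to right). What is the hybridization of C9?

sp²

C9 carries 3 σ bonds, plus one π bond, giving a steric number of 3, so it is sp2.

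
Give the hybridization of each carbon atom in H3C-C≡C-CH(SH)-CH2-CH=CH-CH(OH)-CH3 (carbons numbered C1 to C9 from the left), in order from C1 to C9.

C1 sp3, C2 sp, C3 sp, C4 sp3, C5 sp3, C6 sp2, C7 sp2, C8 sp3, C9 sp3

C1: 4 σ bonds — 4 electron domains, sp3.
C2 — 2 σ bonds, plus two π bonds. Steric number 2, so sp.
C3 — 2 σ bonds, plus two π bonds. Steric number 2, so sp.
C4 has 4 σ bonds: steric number 4 → sp3.
C5: 4 σ bonds — 4 electron domains, sp3.
C6 is sp2: 3 σ bonds, plus one π bond, 3 electron-density regions.
C7 — 3 σ bonds, plus one π bond. Steric number 3, so sp2.
C8 (4 σ bonds) has steric number 4: sp3.
C9 (4 σ bonds) has steric number 4: sp3.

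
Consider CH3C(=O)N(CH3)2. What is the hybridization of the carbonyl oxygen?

sp2

The carbonyl oxygen is sp2: 1 σ bond and 2 lone pairs, plus one π bond, 3 electron-density regions.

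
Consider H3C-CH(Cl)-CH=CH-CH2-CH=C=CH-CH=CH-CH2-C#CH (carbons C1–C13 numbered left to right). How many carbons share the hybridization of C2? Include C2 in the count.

C2 is sp3 (only σ bonds).
C1: sp3 ✓
C2: sp3 ✓
C3: sp2
C4: sp2
C5: sp3 ✓
C6: sp2
C7: sp
C8: sp2
C9: sp2
C10: sp2
C11: sp3 ✓
C12: sp
C13: sp
4 carbons are sp3.

4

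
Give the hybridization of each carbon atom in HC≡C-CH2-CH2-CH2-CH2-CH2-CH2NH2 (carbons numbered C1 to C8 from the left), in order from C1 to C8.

C1 has 2 σ bonds, plus two π bonds: steric number 2 → sp.
C2 carries 2 σ bonds, plus two π bonds, giving a steric number of 2, so it is sp.
C3 — 4 σ bonds. Steric number 4, so sp3.
C4 (4 σ bonds) has steric number 4: sp3.
C5 (4 σ bonds) has steric number 4: sp3.
C6 — 4 σ bonds. Steric number 4, so sp3.
C7 carries 4 σ bonds, giving a steric number of 4, so it is sp3.
C8: 4 σ bonds; 4 regions of electron density → sp3.

C1 sp, C2 sp, C3 sp3, C4 sp3, C5 sp3, C6 sp3, C7 sp3, C8 sp3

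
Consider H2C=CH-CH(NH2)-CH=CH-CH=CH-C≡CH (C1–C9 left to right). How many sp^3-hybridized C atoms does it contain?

C1: sp2
C2: sp2
C3: sp3 ✓
C4: sp2
C5: sp2
C6: sp2
C7: sp2
C8: sp
C9: sp
C3 → 1 sp3 carbon.

1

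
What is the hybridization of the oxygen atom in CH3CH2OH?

The oxygen atom has 2 σ bonds and 2 lone pairs: steric number 4 → sp3.

sp^3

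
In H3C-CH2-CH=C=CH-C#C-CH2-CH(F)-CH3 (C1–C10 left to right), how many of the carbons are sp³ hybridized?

5

C1: sp3 ✓
C2: sp3 ✓
C3: sp2
C4: sp
C5: sp2
C6: sp
C7: sp
C8: sp3 ✓
C9: sp3 ✓
C10: sp3 ✓
C1, C2, C8, C9, C10 → 5 sp3 carbons.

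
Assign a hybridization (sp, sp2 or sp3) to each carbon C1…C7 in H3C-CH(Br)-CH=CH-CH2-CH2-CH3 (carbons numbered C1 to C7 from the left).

C1 sp3, C2 sp3, C3 sp2, C4 sp2, C5 sp3, C6 sp3, C7 sp3

C1: 4 σ bonds — 4 electron domains, sp3.
C2 carries 4 σ bonds, giving a steric number of 4, so it is sp3.
C3: 3 σ bonds, plus one π bond; 3 regions of electron density → sp2.
C4 carries 3 σ bonds, plus one π bond, giving a steric number of 3, so it is sp2.
C5: 4 σ bonds — 4 electron domains, sp3.
C6 has 4 σ bonds: steric number 4 → sp3.
C7: 4 σ bonds — 4 electron domains, sp3.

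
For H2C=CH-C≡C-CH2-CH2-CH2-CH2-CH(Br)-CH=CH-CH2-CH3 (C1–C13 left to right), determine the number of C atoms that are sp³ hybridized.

7

C1: sp2
C2: sp2
C3: sp
C4: sp
C5: sp3 ✓
C6: sp3 ✓
C7: sp3 ✓
C8: sp3 ✓
C9: sp3 ✓
C10: sp2
C11: sp2
C12: sp3 ✓
C13: sp3 ✓
C5, C6, C7, C8, C9, C12, C13 → 7 sp3 carbons.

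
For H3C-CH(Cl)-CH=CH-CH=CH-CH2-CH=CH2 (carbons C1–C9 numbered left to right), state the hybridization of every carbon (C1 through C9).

C1 sp3, C2 sp3, C3 sp2, C4 sp2, C5 sp2, C6 sp2, C7 sp3, C8 sp2, C9 sp2

C1 is sp3: 4 σ bonds, 4 electron-density regions.
C2: 4 σ bonds — 4 electron domains, sp3.
C3 (3 σ bonds, plus one π bond) has steric number 3: sp2.
C4 (3 σ bonds, plus one π bond) has steric number 3: sp2.
C5: 3 σ bonds, plus one π bond; 3 regions of electron density → sp2.
C6 has 3 σ bonds, plus one π bond: steric number 3 → sp2.
C7: 4 σ bonds; 4 regions of electron density → sp3.
C8: 3 σ bonds, plus one π bond — 3 electron domains, sp2.
C9: 3 σ bonds, plus one π bond; 3 regions of electron density → sp2.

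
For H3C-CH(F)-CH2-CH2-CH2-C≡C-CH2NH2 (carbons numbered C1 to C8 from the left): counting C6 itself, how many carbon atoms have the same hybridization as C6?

C6 is sp (two π bonds).
C1: sp3
C2: sp3
C3: sp3
C4: sp3
C5: sp3
C6: sp ✓
C7: sp ✓
C8: sp3
2 carbons are sp.

2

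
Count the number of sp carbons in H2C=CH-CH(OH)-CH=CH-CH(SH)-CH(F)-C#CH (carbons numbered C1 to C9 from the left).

C1: sp2
C2: sp2
C3: sp3
C4: sp2
C5: sp2
C6: sp3
C7: sp3
C8: sp ✓
C9: sp ✓
C8, C9 → 2 sp carbons.

2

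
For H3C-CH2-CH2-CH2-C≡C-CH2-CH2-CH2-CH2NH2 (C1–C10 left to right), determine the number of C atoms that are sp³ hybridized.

C1: sp3 ✓
C2: sp3 ✓
C3: sp3 ✓
C4: sp3 ✓
C5: sp
C6: sp
C7: sp3 ✓
C8: sp3 ✓
C9: sp3 ✓
C10: sp3 ✓
C1, C2, C3, C4, C7, C8, C9, C10 → 8 sp3 carbons.

8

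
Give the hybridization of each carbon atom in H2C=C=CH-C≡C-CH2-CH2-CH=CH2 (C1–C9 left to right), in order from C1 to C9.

C1 (3 σ bonds, plus one π bond) has steric number 3: sp2.
C2 — 2 σ bonds, plus two π bonds. Steric number 2, so sp.
C3: 3 σ bonds, plus one π bond; 3 regions of electron density → sp2.
C4 carries 2 σ bonds, plus two π bonds, giving a steric number of 2, so it is sp.
C5 carries 2 σ bonds, plus two π bonds, giving a steric number of 2, so it is sp.
C6 is sp3: 4 σ bonds, 4 electron-density regions.
C7 is sp3: 4 σ bonds, 4 electron-density regions.
C8: 3 σ bonds, plus one π bond; 3 regions of electron density → sp2.
C9: 3 σ bonds, plus one π bond — 3 electron domains, sp2.

C1 sp2, C2 sp, C3 sp2, C4 sp, C5 sp, C6 sp3, C7 sp3, C8 sp2, C9 sp2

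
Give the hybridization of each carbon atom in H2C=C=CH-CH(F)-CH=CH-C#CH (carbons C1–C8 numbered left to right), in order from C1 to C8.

C1 has 3 σ bonds, plus one π bond: steric number 3 → sp2.
C2 carries 2 σ bonds, plus two π bonds, giving a steric number of 2, so it is sp.
C3 is sp2: 3 σ bonds, plus one π bond, 3 electron-density regions.
C4 has 4 σ bonds: steric number 4 → sp3.
C5: 3 σ bonds, plus one π bond; 3 regions of electron density → sp2.
C6 carries 3 σ bonds, plus one π bond, giving a steric number of 3, so it is sp2.
C7: 2 σ bonds, plus two π bonds — 2 electron domains, sp.
C8 is sp: 2 σ bonds, plus two π bonds, 2 electron-density regions.

C1 sp2, C2 sp, C3 sp2, C4 sp3, C5 sp2, C6 sp2, C7 sp, C8 sp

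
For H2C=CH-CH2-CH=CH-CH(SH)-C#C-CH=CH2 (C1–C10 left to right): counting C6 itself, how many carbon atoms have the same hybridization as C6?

C6 is sp3 (only σ bonds).
C1: sp2
C2: sp2
C3: sp3 ✓
C4: sp2
C5: sp2
C6: sp3 ✓
C7: sp
C8: sp
C9: sp2
C10: sp2
2 carbons are sp3.

2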